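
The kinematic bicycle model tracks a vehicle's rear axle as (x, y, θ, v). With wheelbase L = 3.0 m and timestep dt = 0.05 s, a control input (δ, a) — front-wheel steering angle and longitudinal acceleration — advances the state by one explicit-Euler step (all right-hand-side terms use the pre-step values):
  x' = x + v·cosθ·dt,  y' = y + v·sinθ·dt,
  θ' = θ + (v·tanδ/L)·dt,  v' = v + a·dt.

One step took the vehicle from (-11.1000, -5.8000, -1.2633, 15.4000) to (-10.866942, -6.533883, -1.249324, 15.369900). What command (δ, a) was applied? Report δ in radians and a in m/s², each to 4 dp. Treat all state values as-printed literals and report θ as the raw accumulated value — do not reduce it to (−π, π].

δ = 0.0544, a = -0.6020

a = (v'−v)/dt = (-0.030100)/0.05 = -0.6020
Δθ = θ'−θ = 0.013976;  (v·dt/L) = 15.4000·0.05/3.0 = 0.256667
tan δ = Δθ·L/(v·dt) = 0.054452  →  δ = 0.0544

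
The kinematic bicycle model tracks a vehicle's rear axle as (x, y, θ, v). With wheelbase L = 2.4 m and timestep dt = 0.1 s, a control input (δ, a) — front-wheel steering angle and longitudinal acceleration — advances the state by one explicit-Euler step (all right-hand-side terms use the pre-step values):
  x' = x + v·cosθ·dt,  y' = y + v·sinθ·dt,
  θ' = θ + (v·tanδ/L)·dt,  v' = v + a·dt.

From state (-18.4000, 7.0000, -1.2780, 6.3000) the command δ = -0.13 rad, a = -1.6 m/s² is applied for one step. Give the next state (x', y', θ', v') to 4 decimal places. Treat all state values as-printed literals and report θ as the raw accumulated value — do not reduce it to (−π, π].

(-18.2182, 6.3968, -1.3123, 6.1400)

x' = -18.4000 + 6.3000·cos(-1.2780)·0.1 = -18.2182
y' = 7.0000 + 6.3000·sin(-1.2780)·0.1 = 6.3968
θ' = -1.2780 + (6.3000/2.4)·tan(-0.13)·0.1 = -1.3123
v' = 6.3000 − 1.6000·0.1 = 6.1400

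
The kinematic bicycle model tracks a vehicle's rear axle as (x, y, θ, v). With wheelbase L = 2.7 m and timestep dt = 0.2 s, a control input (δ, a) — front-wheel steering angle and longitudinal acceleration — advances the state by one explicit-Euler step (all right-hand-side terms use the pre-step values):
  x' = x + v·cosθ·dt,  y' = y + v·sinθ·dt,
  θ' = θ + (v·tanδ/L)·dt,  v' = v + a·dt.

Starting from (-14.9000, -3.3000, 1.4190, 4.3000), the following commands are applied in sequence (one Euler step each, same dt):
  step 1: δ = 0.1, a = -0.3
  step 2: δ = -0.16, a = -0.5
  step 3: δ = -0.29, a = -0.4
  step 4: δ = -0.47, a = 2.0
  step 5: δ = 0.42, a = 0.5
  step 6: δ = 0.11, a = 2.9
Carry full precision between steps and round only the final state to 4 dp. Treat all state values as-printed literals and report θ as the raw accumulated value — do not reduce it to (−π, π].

(-13.7174, 1.6883, 1.3408, 5.1400)

after step 1 (δ=0.1, a=-0.3): (-14.769956, -2.449889, 1.450958, 4.240000)
after step 2 (δ=-0.16, a=-0.5): (-14.668576, -1.607971, 1.400273, 4.140000)
after step 3 (δ=-0.29, a=-0.4): (-14.528067, -0.791980, 1.308760, 4.060000)
after step 4 (δ=-0.47, a=2.0): (-14.317720, -0.007698, 1.155994, 4.460000)
after step 5 (δ=0.42, a=0.5): (-13.958236, 0.808657, 1.303528, 4.560000)
after step 6 (δ=0.11, a=2.9): (-13.717379, 1.688277, 1.340835, 5.140000)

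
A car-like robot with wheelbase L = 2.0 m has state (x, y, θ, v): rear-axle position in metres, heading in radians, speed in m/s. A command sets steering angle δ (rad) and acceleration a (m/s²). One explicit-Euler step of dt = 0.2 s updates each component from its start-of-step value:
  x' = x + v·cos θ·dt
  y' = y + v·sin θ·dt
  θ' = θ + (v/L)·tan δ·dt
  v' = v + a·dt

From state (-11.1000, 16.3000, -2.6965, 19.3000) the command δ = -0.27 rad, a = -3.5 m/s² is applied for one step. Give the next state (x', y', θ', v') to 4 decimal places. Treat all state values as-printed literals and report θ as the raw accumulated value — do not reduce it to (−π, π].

(-14.5839, 14.6381, -3.2306, 18.6000)

x' = -11.1000 + 19.3000·cos(-2.6965)·0.2 = -14.5839
y' = 16.3000 + 19.3000·sin(-2.6965)·0.2 = 14.6381
θ' = -2.6965 + (19.3000/2.0)·tan(-0.27)·0.2 = -3.2306
v' = 19.3000 − 3.5000·0.2 = 18.6000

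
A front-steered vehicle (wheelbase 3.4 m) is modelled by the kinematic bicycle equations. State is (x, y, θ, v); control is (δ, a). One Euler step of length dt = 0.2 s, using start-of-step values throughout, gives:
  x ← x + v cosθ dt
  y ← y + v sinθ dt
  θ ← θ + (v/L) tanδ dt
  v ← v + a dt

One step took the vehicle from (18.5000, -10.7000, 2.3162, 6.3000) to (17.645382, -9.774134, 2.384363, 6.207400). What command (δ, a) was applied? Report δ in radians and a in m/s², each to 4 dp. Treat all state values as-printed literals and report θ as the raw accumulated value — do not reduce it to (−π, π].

δ = 0.1819, a = -0.4630

a = (v'−v)/dt = (-0.092600)/0.2 = -0.4630
Δθ = θ'−θ = 0.068163;  (v·dt/L) = 6.3000·0.2/3.4 = 0.370588
tan δ = Δθ·L/(v·dt) = 0.183932  →  δ = 0.1819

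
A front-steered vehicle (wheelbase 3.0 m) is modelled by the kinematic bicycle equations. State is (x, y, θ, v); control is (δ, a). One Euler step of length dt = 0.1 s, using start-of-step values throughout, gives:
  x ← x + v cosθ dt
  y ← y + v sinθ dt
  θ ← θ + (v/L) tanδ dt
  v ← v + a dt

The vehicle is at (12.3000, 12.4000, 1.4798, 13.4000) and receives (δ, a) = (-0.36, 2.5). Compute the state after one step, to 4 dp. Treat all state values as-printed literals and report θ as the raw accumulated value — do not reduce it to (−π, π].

(12.4218, 13.7345, 1.3117, 13.6500)

x' = 12.3000 + 13.4000·cos(1.4798)·0.1 = 12.4218
y' = 12.4000 + 13.4000·sin(1.4798)·0.1 = 13.7345
θ' = 1.4798 + (13.4000/3.0)·tan(-0.36)·0.1 = 1.3117
v' = 13.4000 + 2.5000·0.1 = 13.6500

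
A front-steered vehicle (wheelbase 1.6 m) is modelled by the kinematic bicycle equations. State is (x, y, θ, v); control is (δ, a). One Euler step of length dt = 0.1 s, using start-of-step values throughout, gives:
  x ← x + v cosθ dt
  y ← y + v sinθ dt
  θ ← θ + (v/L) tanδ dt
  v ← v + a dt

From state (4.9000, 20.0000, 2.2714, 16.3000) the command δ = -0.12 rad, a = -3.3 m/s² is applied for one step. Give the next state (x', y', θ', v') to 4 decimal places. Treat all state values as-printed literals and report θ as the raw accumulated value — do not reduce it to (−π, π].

x' = 4.9000 + 16.3000·cos(2.2714)·0.1 = 3.8492
y' = 20.0000 + 16.3000·sin(2.2714)·0.1 = 21.2461
θ' = 2.2714 + (16.3000/1.6)·tan(-0.12)·0.1 = 2.1486
v' = 16.3000 − 3.3000·0.1 = 15.9700

(3.8492, 21.2461, 2.1486, 15.9700)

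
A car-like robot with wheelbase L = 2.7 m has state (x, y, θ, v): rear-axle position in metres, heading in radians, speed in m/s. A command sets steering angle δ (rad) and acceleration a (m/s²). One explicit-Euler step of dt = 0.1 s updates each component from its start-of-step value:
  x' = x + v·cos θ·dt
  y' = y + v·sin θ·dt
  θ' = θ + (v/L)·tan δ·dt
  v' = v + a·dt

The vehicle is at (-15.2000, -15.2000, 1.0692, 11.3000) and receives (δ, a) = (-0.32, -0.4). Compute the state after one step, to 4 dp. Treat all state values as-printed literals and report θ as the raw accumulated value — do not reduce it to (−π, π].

x' = -15.2000 + 11.3000·cos(1.0692)·0.1 = -14.6567
y' = -15.2000 + 11.3000·sin(1.0692)·0.1 = -14.2092
θ' = 1.0692 + (11.3000/2.7)·tan(-0.32)·0.1 = 0.9305
v' = 11.3000 − 0.4000·0.1 = 11.2600

(-14.6567, -14.2092, 0.9305, 11.2600)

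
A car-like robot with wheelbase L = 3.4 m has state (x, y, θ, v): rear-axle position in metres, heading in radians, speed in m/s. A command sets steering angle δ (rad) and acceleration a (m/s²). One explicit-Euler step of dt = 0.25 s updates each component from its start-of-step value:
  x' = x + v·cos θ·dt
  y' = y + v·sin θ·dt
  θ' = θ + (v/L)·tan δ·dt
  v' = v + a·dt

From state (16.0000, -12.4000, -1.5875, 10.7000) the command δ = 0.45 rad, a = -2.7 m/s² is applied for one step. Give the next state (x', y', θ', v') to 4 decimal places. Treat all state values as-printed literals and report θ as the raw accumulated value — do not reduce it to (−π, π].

x' = 16.0000 + 10.7000·cos(-1.5875)·0.25 = 15.9553
y' = -12.4000 + 10.7000·sin(-1.5875)·0.25 = -15.0746
θ' = -1.5875 + (10.7000/3.4)·tan(0.45)·0.25 = -1.2074
v' = 10.7000 − 2.7000·0.25 = 10.0250

(15.9553, -15.0746, -1.2074, 10.0250)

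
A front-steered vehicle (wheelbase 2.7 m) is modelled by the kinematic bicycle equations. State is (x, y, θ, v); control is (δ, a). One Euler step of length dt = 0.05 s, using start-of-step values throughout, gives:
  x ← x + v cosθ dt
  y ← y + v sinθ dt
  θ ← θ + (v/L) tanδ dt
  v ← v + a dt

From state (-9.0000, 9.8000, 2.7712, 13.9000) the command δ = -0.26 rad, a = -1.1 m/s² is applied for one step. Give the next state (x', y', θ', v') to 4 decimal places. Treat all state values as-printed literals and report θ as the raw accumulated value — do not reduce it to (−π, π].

(-9.6479, 10.0516, 2.7027, 13.8450)

x' = -9.0000 + 13.9000·cos(2.7712)·0.05 = -9.6479
y' = 9.8000 + 13.9000·sin(2.7712)·0.05 = 10.0516
θ' = 2.7712 + (13.9000/2.7)·tan(-0.26)·0.05 = 2.7027
v' = 13.9000 − 1.1000·0.05 = 13.8450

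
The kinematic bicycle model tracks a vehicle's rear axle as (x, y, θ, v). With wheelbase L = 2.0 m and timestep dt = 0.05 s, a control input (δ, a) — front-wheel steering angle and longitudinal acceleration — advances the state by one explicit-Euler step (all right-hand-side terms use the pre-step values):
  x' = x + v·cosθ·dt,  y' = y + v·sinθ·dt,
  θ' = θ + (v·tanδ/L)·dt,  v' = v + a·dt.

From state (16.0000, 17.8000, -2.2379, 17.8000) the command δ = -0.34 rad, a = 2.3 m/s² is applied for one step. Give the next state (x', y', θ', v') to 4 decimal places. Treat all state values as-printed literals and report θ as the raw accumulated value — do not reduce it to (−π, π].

(15.4493, 17.1008, -2.3953, 17.9150)

x' = 16.0000 + 17.8000·cos(-2.2379)·0.05 = 15.4493
y' = 17.8000 + 17.8000·sin(-2.2379)·0.05 = 17.1008
θ' = -2.2379 + (17.8000/2.0)·tan(-0.34)·0.05 = -2.3953
v' = 17.8000 + 2.3000·0.05 = 17.9150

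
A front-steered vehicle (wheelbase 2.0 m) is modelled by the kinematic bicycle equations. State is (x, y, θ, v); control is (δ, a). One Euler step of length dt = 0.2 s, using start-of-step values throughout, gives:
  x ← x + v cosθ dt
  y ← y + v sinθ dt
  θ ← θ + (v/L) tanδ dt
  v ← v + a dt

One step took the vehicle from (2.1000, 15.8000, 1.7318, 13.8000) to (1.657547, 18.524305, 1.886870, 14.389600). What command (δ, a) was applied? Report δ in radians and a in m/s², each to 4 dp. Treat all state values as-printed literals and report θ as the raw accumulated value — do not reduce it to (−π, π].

δ = 0.1119, a = 2.9480

a = (v'−v)/dt = (0.589600)/0.2 = 2.9480
Δθ = θ'−θ = 0.155070;  (v·dt/L) = 13.8000·0.2/2.0 = 1.380000
tan δ = Δθ·L/(v·dt) = 0.112370  →  δ = 0.1119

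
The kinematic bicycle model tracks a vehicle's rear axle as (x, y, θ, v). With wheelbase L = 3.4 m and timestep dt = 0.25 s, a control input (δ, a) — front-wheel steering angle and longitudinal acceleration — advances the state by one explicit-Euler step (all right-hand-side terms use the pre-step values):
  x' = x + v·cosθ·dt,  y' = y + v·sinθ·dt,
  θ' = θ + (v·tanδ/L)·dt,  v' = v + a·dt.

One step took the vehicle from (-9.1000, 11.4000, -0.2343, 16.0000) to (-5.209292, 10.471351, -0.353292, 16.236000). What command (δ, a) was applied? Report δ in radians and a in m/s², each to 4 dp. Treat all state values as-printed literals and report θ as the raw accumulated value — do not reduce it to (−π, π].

δ = -0.1008, a = 0.9440

a = (v'−v)/dt = (0.236000)/0.25 = 0.9440
Δθ = θ'−θ = -0.118992;  (v·dt/L) = 16.0000·0.25/3.4 = 1.176471
tan δ = Δθ·L/(v·dt) = -0.101143  →  δ = -0.1008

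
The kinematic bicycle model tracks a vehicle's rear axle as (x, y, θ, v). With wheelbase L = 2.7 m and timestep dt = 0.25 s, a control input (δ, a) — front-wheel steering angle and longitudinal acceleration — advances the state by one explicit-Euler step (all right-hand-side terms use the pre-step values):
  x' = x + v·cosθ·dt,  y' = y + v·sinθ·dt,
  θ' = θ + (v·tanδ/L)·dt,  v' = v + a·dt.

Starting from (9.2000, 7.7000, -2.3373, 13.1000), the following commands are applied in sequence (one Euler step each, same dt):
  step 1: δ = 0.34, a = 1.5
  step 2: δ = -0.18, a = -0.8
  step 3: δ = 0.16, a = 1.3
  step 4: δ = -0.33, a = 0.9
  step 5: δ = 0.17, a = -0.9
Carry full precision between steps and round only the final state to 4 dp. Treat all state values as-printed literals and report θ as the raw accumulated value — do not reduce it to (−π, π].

(0.3473, -6.2308, -2.1485, 13.6000)

after step 1 (δ=0.34, a=1.5): (6.928391, 5.340886, -1.908230, 13.475000)
after step 2 (δ=-0.18, a=-0.8): (5.813110, 2.162109, -2.135271, 13.275000)
after step 3 (δ=0.16, a=1.3): (4.037672, -0.641803, -1.936909, 13.600000)
after step 4 (δ=-0.33, a=0.9): (2.820512, -3.816472, -2.368236, 13.825000)
after step 5 (δ=0.17, a=-0.9): (0.347323, -6.230804, -2.148500, 13.600000)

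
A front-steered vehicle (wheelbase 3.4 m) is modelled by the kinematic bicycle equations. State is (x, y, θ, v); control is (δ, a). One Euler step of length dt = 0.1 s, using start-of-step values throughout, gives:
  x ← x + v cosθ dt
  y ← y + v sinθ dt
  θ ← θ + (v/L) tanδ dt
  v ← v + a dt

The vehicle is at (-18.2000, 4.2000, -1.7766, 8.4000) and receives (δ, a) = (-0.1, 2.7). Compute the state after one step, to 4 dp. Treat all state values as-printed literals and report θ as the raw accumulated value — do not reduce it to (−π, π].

x' = -18.2000 + 8.4000·cos(-1.7766)·0.1 = -18.3717
y' = 4.2000 + 8.4000·sin(-1.7766)·0.1 = 3.3777
θ' = -1.7766 + (8.4000/3.4)·tan(-0.1)·0.1 = -1.8014
v' = 8.4000 + 2.7000·0.1 = 8.6700

(-18.3717, 3.3777, -1.8014, 8.6700)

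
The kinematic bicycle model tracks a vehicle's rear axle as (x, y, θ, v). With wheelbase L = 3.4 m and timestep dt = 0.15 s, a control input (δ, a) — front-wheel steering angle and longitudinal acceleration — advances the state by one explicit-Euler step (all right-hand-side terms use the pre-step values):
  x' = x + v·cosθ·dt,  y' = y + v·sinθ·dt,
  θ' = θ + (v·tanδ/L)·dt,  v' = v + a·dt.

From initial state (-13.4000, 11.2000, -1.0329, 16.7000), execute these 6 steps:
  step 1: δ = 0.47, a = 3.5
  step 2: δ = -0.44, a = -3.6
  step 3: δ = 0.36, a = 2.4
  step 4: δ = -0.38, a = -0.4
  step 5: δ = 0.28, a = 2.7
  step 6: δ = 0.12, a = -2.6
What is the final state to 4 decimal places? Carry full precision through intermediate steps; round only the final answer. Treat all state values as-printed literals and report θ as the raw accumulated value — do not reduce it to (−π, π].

after step 1 (δ=0.47, a=3.5): (-12.116612, 9.048735, -0.658649, 17.225000)
after step 2 (δ=-0.44, a=-3.6): (-10.073331, 7.467354, -1.016407, 16.685000)
after step 3 (δ=0.36, a=2.4): (-8.755823, 5.339461, -0.739336, 17.045000)
after step 4 (δ=-0.38, a=-0.4): (-6.866599, 3.616729, -1.039688, 16.985000)
after step 5 (δ=0.28, a=2.7): (-5.576192, 1.419941, -0.824213, 17.390000)
after step 6 (δ=0.12, a=-2.6): (-3.804669, -0.494734, -0.731704, 17.000000)

(-3.8047, -0.4947, -0.7317, 17.0000)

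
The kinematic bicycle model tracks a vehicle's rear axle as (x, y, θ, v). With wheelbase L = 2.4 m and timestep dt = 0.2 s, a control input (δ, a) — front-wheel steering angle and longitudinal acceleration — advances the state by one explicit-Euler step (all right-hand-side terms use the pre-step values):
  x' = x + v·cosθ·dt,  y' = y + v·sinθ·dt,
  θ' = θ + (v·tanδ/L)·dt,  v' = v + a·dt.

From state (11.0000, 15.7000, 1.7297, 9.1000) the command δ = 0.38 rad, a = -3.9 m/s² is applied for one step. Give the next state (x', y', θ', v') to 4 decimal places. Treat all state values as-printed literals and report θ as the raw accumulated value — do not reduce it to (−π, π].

(10.7120, 17.4971, 2.0326, 8.3200)

x' = 11.0000 + 9.1000·cos(1.7297)·0.2 = 10.7120
y' = 15.7000 + 9.1000·sin(1.7297)·0.2 = 17.4971
θ' = 1.7297 + (9.1000/2.4)·tan(0.38)·0.2 = 2.0326
v' = 9.1000 − 3.9000·0.2 = 8.3200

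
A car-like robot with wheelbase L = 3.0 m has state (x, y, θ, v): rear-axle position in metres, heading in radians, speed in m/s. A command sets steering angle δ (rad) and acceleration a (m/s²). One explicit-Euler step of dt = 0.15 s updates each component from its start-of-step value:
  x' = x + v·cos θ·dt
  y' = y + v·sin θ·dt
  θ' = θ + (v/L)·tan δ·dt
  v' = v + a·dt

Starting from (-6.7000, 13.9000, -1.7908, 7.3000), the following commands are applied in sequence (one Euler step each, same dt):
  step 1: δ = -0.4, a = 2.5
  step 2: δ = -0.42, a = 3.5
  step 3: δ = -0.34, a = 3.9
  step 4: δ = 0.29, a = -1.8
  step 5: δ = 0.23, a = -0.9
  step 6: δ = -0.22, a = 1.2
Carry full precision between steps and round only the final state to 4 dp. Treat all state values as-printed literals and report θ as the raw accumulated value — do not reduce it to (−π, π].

(-10.0739, 7.4840, -2.1245, 8.5600)

after step 1 (δ=-0.4, a=2.5): (-6.938965, 12.831393, -1.945120, 7.675000)
after step 2 (δ=-0.42, a=3.5): (-7.359911, 11.759861, -2.116492, 8.200000)
after step 3 (δ=-0.34, a=3.9): (-7.998297, 10.708498, -2.261524, 8.785000)
after step 4 (δ=0.29, a=-1.8): (-8.837833, 9.692799, -2.130446, 8.515000)
after step 5 (δ=0.23, a=-0.9): (-9.515912, 8.610405, -2.030760, 8.380000)
after step 6 (δ=-0.22, a=1.2): (-10.073913, 7.484047, -2.124456, 8.560000)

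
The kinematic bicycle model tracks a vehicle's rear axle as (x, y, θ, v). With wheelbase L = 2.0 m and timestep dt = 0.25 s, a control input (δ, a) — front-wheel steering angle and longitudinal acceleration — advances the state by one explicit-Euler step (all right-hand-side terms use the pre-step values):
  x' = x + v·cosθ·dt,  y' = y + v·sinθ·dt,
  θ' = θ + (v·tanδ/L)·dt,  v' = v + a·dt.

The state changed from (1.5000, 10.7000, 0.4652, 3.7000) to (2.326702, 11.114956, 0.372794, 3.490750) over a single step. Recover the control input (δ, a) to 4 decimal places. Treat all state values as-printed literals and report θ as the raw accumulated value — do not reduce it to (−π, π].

a = (v'−v)/dt = (-0.209250)/0.25 = -0.8370
Δθ = θ'−θ = -0.092406;  (v·dt/L) = 3.7000·0.25/2.0 = 0.462500
tan δ = Δθ·L/(v·dt) = -0.199797  →  δ = -0.1972

δ = -0.1972, a = -0.8370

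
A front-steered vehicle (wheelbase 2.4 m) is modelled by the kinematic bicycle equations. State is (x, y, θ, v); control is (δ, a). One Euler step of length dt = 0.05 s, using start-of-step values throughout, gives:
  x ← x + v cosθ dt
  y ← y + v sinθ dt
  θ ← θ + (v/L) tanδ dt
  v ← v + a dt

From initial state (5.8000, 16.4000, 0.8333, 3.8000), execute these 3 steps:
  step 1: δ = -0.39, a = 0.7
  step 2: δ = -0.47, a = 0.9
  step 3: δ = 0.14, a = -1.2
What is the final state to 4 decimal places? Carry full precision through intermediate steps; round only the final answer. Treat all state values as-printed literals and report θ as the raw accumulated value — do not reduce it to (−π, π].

after step 1 (δ=-0.39, a=0.7): (5.927763, 16.540629, 0.800758, 3.835000)
after step 2 (δ=-0.47, a=0.9): (6.061252, 16.678284, 0.760174, 3.880000)
after step 3 (δ=0.14, a=-1.2): (6.201847, 16.811959, 0.771565, 3.820000)

(6.2018, 16.8120, 0.7716, 3.8200)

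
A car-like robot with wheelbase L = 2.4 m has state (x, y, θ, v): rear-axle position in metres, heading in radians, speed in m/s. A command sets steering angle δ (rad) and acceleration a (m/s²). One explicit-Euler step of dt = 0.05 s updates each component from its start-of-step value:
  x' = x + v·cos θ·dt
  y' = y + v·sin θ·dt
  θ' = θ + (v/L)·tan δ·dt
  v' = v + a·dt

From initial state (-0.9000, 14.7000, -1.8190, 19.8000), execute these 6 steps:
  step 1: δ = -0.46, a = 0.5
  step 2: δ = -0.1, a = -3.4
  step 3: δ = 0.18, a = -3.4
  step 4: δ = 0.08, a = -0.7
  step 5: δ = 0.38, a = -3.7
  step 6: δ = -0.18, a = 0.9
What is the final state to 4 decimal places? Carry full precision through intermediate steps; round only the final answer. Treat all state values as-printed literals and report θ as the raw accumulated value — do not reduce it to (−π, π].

after step 1 (δ=-0.46, a=0.5): (-1.143206, 13.740338, -2.023373, 19.825000)
after step 2 (δ=-0.1, a=-3.4): (-1.576664, 12.848884, -2.064813, 19.655000)
after step 3 (δ=0.18, a=-3.4): (-2.042651, 11.983636, -1.990300, 19.485000)
after step 4 (δ=0.08, a=-0.7): (-2.439470, 11.093862, -1.957756, 19.450000)
after step 5 (δ=0.38, a=-3.7): (-2.806467, 10.193268, -1.795910, 19.265000)
after step 6 (δ=-0.18, a=0.9): (-3.021481, 9.254322, -1.868945, 19.310000)

(-3.0215, 9.2543, -1.8689, 19.3100)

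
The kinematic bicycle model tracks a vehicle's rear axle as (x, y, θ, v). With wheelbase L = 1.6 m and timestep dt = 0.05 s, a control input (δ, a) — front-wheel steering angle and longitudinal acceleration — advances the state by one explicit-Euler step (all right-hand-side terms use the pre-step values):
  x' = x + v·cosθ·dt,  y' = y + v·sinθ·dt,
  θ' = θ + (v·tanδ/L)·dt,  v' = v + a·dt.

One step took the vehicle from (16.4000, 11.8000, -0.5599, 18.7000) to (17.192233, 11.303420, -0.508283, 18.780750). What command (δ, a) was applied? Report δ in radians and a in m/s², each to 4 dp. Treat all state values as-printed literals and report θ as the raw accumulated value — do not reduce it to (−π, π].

a = (v'−v)/dt = (0.080750)/0.05 = 1.6150
Δθ = θ'−θ = 0.051617;  (v·dt/L) = 18.7000·0.05/1.6 = 0.584375
tan δ = Δθ·L/(v·dt) = 0.088329  →  δ = 0.0881

δ = 0.0881, a = 1.6150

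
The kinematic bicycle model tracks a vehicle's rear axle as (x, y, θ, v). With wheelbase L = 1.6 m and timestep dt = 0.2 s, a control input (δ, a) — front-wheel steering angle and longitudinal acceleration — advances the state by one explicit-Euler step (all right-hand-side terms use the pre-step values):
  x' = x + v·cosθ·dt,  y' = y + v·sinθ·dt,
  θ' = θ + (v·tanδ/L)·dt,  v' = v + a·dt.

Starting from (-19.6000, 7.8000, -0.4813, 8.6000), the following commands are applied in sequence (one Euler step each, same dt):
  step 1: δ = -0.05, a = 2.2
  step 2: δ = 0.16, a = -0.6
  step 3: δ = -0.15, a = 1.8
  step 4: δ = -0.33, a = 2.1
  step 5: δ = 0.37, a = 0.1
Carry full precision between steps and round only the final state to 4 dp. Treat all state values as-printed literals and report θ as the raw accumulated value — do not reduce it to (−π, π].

after step 1 (δ=-0.05, a=2.2): (-18.075403, 7.003757, -0.535095, 9.040000)
after step 2 (δ=0.16, a=-0.6): (-16.520124, 6.081817, -0.352736, 8.920000)
after step 3 (δ=-0.15, a=1.8): (-14.845963, 5.465504, -0.521252, 9.280000)
after step 4 (δ=-0.33, a=2.1): (-13.236447, 4.541279, -0.918581, 9.700000)
after step 5 (δ=0.37, a=0.1): (-12.058966, 2.999482, -0.448297, 9.720000)

(-12.0590, 2.9995, -0.4483, 9.7200)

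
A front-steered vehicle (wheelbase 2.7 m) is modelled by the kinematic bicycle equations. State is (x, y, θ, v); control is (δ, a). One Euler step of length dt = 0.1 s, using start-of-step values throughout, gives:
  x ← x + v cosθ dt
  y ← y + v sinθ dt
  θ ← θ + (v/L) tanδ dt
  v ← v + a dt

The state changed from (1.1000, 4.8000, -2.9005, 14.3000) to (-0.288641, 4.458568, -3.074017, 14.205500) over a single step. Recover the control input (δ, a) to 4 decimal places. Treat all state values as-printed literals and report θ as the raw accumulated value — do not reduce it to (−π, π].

δ = -0.3166, a = -0.9450

a = (v'−v)/dt = (-0.094500)/0.1 = -0.9450
Δθ = θ'−θ = -0.173517;  (v·dt/L) = 14.3000·0.1/2.7 = 0.529630
tan δ = Δθ·L/(v·dt) = -0.327620  →  δ = -0.3166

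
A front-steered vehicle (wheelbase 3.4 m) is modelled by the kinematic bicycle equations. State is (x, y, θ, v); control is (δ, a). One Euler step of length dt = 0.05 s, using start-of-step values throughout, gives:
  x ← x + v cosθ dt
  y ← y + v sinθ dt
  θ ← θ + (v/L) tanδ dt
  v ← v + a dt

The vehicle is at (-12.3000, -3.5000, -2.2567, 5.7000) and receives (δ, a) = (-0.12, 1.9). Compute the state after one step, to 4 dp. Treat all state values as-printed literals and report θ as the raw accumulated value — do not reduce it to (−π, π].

(-12.4805, -3.7205, -2.2668, 5.7950)

x' = -12.3000 + 5.7000·cos(-2.2567)·0.05 = -12.4805
y' = -3.5000 + 5.7000·sin(-2.2567)·0.05 = -3.7205
θ' = -2.2567 + (5.7000/3.4)·tan(-0.12)·0.05 = -2.2668
v' = 5.7000 + 1.9000·0.05 = 5.7950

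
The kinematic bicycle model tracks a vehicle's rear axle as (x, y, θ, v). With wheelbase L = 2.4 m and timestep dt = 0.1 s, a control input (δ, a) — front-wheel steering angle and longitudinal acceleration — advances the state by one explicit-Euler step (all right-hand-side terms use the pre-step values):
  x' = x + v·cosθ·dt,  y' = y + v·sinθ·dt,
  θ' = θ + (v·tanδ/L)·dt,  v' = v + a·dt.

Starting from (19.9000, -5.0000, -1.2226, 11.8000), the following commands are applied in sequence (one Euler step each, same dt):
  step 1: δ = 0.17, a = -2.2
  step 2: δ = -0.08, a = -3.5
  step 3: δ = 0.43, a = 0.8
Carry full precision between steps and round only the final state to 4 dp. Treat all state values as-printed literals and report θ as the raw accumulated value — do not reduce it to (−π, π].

after step 1 (δ=0.17, a=-2.2): (20.302619, -6.109188, -1.138202, 11.580000)
after step 2 (δ=-0.08, a=-3.5): (20.788085, -7.160514, -1.176885, 11.230000)
after step 3 (δ=0.43, a=0.8): (21.219096, -8.197509, -0.962288, 11.310000)

(21.2191, -8.1975, -0.9623, 11.3100)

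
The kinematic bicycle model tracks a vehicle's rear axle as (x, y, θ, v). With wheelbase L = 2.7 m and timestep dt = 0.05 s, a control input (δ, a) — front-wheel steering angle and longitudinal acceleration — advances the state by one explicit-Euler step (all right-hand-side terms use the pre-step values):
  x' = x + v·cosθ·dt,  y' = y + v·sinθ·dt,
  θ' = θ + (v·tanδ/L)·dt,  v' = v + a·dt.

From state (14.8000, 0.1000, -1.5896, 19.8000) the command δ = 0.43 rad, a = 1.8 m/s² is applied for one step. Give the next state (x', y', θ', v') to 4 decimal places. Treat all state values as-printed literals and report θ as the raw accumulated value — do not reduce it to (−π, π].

(14.7814, -0.8898, -1.4214, 19.8900)

x' = 14.8000 + 19.8000·cos(-1.5896)·0.05 = 14.7814
y' = 0.1000 + 19.8000·sin(-1.5896)·0.05 = -0.8898
θ' = -1.5896 + (19.8000/2.7)·tan(0.43)·0.05 = -1.4214
v' = 19.8000 + 1.8000·0.05 = 19.8900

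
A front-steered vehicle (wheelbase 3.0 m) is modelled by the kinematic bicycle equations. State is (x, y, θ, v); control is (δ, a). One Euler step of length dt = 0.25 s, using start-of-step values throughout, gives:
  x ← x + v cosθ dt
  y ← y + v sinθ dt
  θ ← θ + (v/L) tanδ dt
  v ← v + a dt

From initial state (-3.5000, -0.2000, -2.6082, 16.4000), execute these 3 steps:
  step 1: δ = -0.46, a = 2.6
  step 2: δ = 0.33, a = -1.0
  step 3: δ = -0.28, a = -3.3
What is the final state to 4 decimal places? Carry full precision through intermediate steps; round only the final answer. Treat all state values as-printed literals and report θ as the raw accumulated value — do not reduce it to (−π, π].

after step 1 (δ=-0.46, a=2.6): (-7.030457, -2.284676, -3.285313, 17.050000)
after step 2 (δ=0.33, a=-1.0): (-11.249010, -1.674174, -2.798643, 16.800000)
after step 3 (δ=-0.28, a=-3.3): (-15.204430, -3.086494, -3.201219, 15.975000)

(-15.2044, -3.0865, -3.2012, 15.9750)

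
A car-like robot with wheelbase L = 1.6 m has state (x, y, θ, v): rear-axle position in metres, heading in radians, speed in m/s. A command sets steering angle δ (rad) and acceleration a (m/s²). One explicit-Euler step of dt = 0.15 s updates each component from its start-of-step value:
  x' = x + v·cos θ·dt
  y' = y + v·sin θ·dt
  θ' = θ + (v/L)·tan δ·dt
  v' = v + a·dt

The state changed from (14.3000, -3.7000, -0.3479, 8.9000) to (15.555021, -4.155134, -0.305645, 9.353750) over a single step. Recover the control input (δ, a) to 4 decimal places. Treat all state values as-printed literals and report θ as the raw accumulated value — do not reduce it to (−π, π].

δ = 0.0506, a = 3.0250

a = (v'−v)/dt = (0.453750)/0.15 = 3.0250
Δθ = θ'−θ = 0.042255;  (v·dt/L) = 8.9000·0.15/1.6 = 0.834375
tan δ = Δθ·L/(v·dt) = 0.050643  →  δ = 0.0506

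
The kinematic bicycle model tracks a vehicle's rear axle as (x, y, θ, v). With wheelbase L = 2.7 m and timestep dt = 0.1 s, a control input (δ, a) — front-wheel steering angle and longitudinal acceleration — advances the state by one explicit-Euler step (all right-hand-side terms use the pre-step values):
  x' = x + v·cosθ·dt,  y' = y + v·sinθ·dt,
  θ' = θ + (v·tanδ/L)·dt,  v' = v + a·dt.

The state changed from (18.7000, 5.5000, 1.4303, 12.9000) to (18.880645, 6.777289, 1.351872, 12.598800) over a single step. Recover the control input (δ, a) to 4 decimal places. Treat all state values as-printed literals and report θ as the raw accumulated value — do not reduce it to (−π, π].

δ = -0.1627, a = -3.0120

a = (v'−v)/dt = (-0.301200)/0.1 = -3.0120
Δθ = θ'−θ = -0.078428;  (v·dt/L) = 12.9000·0.1/2.7 = 0.477778
tan δ = Δθ·L/(v·dt) = -0.164152  →  δ = -0.1627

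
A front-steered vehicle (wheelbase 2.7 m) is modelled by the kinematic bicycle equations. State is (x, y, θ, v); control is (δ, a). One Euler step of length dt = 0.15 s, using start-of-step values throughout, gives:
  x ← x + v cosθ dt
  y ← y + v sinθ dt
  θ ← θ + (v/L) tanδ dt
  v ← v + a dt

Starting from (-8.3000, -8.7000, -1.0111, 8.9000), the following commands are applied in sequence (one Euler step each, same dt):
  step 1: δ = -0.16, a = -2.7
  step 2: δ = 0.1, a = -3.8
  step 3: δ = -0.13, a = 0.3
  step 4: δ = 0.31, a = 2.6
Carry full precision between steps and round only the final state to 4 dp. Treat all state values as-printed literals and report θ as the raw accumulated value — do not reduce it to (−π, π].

after step 1 (δ=-0.16, a=-2.7): (-7.591210, -9.831301, -1.090893, 8.495000)
after step 2 (δ=0.1, a=-3.8): (-7.002897, -10.961611, -1.043541, 7.925000)
after step 3 (δ=-0.13, a=0.3): (-6.404762, -11.988918, -1.101102, 7.970000)
after step 4 (δ=0.31, a=2.6): (-5.863661, -13.054954, -0.959268, 8.360000)

(-5.8637, -13.0550, -0.9593, 8.3600)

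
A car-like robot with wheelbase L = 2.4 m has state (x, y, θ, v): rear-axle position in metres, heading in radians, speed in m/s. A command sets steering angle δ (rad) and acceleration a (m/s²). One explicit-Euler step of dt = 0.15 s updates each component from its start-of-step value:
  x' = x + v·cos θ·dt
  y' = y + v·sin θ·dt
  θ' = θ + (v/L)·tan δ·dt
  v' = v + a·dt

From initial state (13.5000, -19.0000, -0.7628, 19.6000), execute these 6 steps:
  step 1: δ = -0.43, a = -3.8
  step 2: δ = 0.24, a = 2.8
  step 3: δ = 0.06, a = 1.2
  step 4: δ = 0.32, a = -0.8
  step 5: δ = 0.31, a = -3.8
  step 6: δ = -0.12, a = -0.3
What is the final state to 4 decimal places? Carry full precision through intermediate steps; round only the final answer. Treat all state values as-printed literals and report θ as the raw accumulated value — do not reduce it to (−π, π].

(24.7936, -30.7208, -0.3061, 18.8950)

after step 1 (δ=-0.43, a=-3.8): (15.625338, -21.031388, -1.324611, 19.030000)
after step 2 (δ=0.24, a=2.8): (16.320998, -23.799822, -1.033551, 19.450000)
after step 3 (δ=0.06, a=1.2): (17.814091, -26.306309, -0.960526, 19.630000)
after step 4 (δ=0.32, a=-0.8): (19.501553, -28.719306, -0.553952, 19.510000)
after step 5 (δ=0.31, a=-3.8): (21.990401, -30.258799, -0.163353, 18.940000)
after step 6 (δ=-0.12, a=-0.3): (24.793580, -30.720824, -0.306089, 18.895000)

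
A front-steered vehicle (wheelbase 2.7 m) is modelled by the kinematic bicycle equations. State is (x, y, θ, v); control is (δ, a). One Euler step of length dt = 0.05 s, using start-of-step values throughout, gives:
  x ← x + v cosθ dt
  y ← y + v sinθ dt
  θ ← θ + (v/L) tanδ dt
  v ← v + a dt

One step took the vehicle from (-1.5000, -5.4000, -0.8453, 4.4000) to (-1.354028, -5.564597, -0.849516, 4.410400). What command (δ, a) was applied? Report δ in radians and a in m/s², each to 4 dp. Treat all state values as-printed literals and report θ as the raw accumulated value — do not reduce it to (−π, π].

a = (v'−v)/dt = (0.010400)/0.05 = 0.2080
Δθ = θ'−θ = -0.004216;  (v·dt/L) = 4.4000·0.05/2.7 = 0.081481
tan δ = Δθ·L/(v·dt) = -0.051742  →  δ = -0.0517

δ = -0.0517, a = 0.2080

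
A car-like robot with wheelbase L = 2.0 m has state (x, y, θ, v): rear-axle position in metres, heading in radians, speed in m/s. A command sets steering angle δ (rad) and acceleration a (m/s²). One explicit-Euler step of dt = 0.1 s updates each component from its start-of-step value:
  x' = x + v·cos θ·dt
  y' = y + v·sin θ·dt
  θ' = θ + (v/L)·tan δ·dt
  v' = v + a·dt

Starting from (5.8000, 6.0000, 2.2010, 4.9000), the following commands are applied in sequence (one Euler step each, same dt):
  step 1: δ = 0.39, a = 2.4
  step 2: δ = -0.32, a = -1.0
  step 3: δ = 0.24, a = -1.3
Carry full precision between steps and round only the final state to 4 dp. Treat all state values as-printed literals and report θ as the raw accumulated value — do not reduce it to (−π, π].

(4.8648, 7.1811, 2.2782, 4.9100)

after step 1 (δ=0.39, a=2.4): (5.511238, 6.395875, 2.301708, 5.140000)
after step 2 (δ=-0.32, a=-1.0): (5.168118, 6.778582, 2.216541, 5.040000)
after step 3 (δ=0.24, a=-1.3): (4.864814, 7.181102, 2.278210, 4.910000)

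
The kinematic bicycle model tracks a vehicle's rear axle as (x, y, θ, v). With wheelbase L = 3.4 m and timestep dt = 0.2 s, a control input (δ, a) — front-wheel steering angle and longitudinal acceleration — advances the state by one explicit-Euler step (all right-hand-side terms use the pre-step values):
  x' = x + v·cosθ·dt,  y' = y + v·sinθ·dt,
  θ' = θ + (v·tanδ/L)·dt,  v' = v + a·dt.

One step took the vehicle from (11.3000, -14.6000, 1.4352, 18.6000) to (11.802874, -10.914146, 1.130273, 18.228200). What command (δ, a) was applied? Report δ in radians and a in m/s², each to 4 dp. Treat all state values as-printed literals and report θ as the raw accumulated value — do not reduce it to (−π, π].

δ = -0.2718, a = -1.8590

a = (v'−v)/dt = (-0.371800)/0.2 = -1.8590
Δθ = θ'−θ = -0.304927;  (v·dt/L) = 18.6000·0.2/3.4 = 1.094118
tan δ = Δθ·L/(v·dt) = -0.278697  →  δ = -0.2718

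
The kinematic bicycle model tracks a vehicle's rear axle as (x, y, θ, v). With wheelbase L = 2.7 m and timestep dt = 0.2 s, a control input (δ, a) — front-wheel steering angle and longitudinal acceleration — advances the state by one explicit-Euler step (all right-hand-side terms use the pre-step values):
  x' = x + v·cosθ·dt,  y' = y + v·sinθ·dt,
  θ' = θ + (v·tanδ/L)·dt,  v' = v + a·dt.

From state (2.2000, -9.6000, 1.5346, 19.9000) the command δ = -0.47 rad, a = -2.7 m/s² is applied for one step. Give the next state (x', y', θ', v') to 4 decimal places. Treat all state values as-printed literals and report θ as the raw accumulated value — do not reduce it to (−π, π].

x' = 2.2000 + 19.9000·cos(1.5346)·0.2 = 2.3440
y' = -9.6000 + 19.9000·sin(1.5346)·0.2 = -5.6226
θ' = 1.5346 + (19.9000/2.7)·tan(-0.47)·0.2 = 0.7858
v' = 19.9000 − 2.7000·0.2 = 19.3600

(2.3440, -5.6226, 0.7858, 19.3600)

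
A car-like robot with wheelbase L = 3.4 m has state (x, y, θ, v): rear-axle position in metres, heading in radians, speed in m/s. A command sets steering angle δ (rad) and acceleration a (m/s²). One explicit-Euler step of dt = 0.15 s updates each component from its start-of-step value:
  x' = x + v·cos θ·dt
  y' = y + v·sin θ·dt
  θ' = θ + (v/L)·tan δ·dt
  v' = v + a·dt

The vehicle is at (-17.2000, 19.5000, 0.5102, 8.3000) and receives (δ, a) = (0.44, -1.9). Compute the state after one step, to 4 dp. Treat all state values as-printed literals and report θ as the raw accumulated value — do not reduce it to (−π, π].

x' = -17.2000 + 8.3000·cos(0.5102)·0.15 = -16.1136
y' = 19.5000 + 8.3000·sin(0.5102)·0.15 = 20.1080
θ' = 0.5102 + (8.3000/3.4)·tan(0.44)·0.15 = 0.6826
v' = 8.3000 − 1.9000·0.15 = 8.0150

(-16.1136, 20.1080, 0.6826, 8.0150)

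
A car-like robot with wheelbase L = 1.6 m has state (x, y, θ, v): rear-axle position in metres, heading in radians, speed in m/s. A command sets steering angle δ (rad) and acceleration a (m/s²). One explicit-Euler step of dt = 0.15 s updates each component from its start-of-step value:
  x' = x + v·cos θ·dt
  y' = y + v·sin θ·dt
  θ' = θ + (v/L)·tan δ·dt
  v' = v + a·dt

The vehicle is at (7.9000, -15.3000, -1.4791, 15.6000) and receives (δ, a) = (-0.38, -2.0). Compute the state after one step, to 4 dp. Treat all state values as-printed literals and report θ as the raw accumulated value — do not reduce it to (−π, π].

(8.1143, -17.6302, -2.0632, 15.3000)

x' = 7.9000 + 15.6000·cos(-1.4791)·0.15 = 8.1143
y' = -15.3000 + 15.6000·sin(-1.4791)·0.15 = -17.6302
θ' = -1.4791 + (15.6000/1.6)·tan(-0.38)·0.15 = -2.0632
v' = 15.6000 − 2.0000·0.15 = 15.3000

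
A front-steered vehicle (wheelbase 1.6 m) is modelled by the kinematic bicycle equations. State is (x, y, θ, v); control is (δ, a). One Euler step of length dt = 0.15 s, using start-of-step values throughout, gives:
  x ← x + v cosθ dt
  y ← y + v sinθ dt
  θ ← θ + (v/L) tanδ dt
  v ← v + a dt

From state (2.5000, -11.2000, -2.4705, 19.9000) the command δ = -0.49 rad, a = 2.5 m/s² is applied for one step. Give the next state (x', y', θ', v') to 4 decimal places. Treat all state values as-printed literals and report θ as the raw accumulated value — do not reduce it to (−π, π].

(0.1623, -13.0562, -3.4656, 20.2750)

x' = 2.5000 + 19.9000·cos(-2.4705)·0.15 = 0.1623
y' = -11.2000 + 19.9000·sin(-2.4705)·0.15 = -13.0562
θ' = -2.4705 + (19.9000/1.6)·tan(-0.49)·0.15 = -3.4656
v' = 19.9000 + 2.5000·0.15 = 20.2750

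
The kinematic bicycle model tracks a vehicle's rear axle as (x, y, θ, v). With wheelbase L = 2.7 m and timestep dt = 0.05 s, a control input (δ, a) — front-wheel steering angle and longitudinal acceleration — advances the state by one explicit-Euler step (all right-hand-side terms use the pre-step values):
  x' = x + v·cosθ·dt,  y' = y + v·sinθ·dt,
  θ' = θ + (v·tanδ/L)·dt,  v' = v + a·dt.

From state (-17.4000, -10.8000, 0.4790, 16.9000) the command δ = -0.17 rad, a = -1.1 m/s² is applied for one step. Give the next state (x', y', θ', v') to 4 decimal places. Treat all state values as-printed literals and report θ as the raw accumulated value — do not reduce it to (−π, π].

x' = -17.4000 + 16.9000·cos(0.4790)·0.05 = -16.6501
y' = -10.8000 + 16.9000·sin(0.4790)·0.05 = -10.4105
θ' = 0.4790 + (16.9000/2.7)·tan(-0.17)·0.05 = 0.4253
v' = 16.9000 − 1.1000·0.05 = 16.8450

(-16.6501, -10.4105, 0.4253, 16.8450)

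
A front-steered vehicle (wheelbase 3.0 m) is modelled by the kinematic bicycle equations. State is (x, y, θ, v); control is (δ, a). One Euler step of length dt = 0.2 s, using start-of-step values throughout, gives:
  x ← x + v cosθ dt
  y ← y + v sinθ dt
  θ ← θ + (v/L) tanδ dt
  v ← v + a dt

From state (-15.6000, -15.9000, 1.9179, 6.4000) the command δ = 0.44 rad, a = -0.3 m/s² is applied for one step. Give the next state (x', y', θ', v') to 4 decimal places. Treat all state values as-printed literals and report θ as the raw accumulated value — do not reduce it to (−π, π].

(-16.0354, -14.6963, 2.1188, 6.3400)

x' = -15.6000 + 6.4000·cos(1.9179)·0.2 = -16.0354
y' = -15.9000 + 6.4000·sin(1.9179)·0.2 = -14.6963
θ' = 1.9179 + (6.4000/3.0)·tan(0.44)·0.2 = 2.1188
v' = 6.4000 − 0.3000·0.2 = 6.3400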